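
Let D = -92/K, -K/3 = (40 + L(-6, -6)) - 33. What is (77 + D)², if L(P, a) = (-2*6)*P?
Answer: 336392281/56169 ≈ 5988.9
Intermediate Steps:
L(P, a) = -12*P
K = -237 (K = -3*((40 - 12*(-6)) - 33) = -3*((40 + 72) - 33) = -3*(112 - 33) = -3*79 = -237)
D = 92/237 (D = -92/(-237) = -92*(-1/237) = 92/237 ≈ 0.38819)
(77 + D)² = (77 + 92/237)² = (18341/237)² = 336392281/56169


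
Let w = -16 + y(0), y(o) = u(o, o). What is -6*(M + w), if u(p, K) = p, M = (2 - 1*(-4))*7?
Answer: -156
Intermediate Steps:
M = 42 (M = (2 + 4)*7 = 6*7 = 42)
y(o) = o
w = -16 (w = -16 + 0 = -16)
-6*(M + w) = -6*(42 - 16) = -6*26 = -156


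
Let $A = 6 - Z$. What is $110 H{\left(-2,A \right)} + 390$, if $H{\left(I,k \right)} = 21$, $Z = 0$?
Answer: $2700$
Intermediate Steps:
$A = 6$ ($A = 6 - 0 = 6 + 0 = 6$)
$110 H{\left(-2,A \right)} + 390 = 110 \cdot 21 + 390 = 2310 + 390 = 2700$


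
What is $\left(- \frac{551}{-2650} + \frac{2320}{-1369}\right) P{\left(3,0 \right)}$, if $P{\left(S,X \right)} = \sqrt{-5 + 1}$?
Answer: $- \frac{5393681 i}{1813925} \approx - 2.9735 i$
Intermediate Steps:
$P{\left(S,X \right)} = 2 i$ ($P{\left(S,X \right)} = \sqrt{-4} = 2 i$)
$\left(- \frac{551}{-2650} + \frac{2320}{-1369}\right) P{\left(3,0 \right)} = \left(- \frac{551}{-2650} + \frac{2320}{-1369}\right) 2 i = \left(\left(-551\right) \left(- \frac{1}{2650}\right) + 2320 \left(- \frac{1}{1369}\right)\right) 2 i = \left(\frac{551}{2650} - \frac{2320}{1369}\right) 2 i = - \frac{5393681 \cdot 2 i}{3627850} = - \frac{5393681 i}{1813925}$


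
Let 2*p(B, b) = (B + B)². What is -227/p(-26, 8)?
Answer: -227/1352 ≈ -0.16790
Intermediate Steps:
p(B, b) = 2*B² (p(B, b) = (B + B)²/2 = (2*B)²/2 = (4*B²)/2 = 2*B²)
-227/p(-26, 8) = -227/(2*(-26)²) = -227/(2*676) = -227/1352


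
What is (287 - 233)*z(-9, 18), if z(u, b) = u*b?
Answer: -8748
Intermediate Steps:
z(u, b) = b*u
(287 - 233)*z(-9, 18) = (287 - 233)*(18*(-9)) = 54*(-162) = -8748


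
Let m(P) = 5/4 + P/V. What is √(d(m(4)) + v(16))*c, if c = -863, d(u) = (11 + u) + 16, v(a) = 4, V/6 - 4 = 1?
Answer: -863*√29145/30 ≈ -4911.0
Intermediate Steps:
V = 30 (V = 24 + 6*1 = 24 + 6 = 30)
m(P) = 5/4 + P/30
d(u) = 27 + u
√(d(m(4)) + v(16))*c = √((27 + (5/4 + (1/30)*4)) + 4)*(-863) = √((27 + (5/4 + 2/15)) + 4)*(-863) = √((27 + 83/60) + 4)*(-863) = √(1703/60 + 4)*(-863) = √(1943/60)*(-863) = (√29145/30)*(-863) = -863*√29145/30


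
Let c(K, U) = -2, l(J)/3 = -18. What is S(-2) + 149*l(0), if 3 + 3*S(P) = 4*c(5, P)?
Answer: -24149/3 ≈ -8049.7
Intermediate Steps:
l(J) = -54 (l(J) = 3*(-18) = -54)
S(P) = -11/3 (S(P) = -1 + (4*(-2))/3 = -1 + (⅓)*(-8) = -1 - 8/3 = -11/3)
S(-2) + 149*l(0) = -11/3 + 149*(-54) = -11/3 - 8046 = -24149/3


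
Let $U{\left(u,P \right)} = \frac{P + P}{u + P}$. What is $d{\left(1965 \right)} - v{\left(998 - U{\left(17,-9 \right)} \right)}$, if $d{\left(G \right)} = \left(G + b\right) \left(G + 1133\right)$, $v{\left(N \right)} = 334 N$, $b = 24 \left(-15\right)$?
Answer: $\frac{9276413}{2} \approx 4.6382 \cdot 10^{6}$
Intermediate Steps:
$U{\left(u,P \right)} = \frac{2 P}{P + u}$
$b = -360$
$d{\left(G \right)} = \left(-360 + G\right) \left(1133 + G\right)$ ($d{\left(G \right)} = \left(G - 360\right) \left(G + 1133\right) = \left(-360 + G\right) \left(1133 + G\right)$)
$d{\left(1965 \right)} - v{\left(998 - U{\left(17,-9 \right)} \right)} = \left(-407880 + 1965^{2} + 773 \cdot 1965\right) - 334 \left(998 - 2 \left(-9\right) \frac{1}{-9 + 17}\right) = \left(-407880 + 3861225 + 1518945\right) - 334 \left(998 - 2 \left(-9\right) \frac{1}{8}\right) = 4972290 - 334 \left(998 - 2 \left(-9\right) \frac{1}{8}\right) = 4972290 - 334 \left(998 - - \frac{9}{4}\right) = 4972290 - 334 \left(998 + \frac{9}{4}\right) = 4972290 - 334 \cdot \frac{4001}{4} = 4972290 - \frac{668167}{2} = \frac{9276413}{2}$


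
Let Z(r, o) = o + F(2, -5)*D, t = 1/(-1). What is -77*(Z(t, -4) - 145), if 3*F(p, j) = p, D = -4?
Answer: 35035/3 ≈ 11678.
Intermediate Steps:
F(p, j) = p/3
t = -1
Z(r, o) = -8/3 + o (Z(r, o) = o + ((1/3)*2)*(-4) = o + (2/3)*(-4) = o - 8/3 = -8/3 + o)
-77*(Z(t, -4) - 145) = -77*((-8/3 - 4) - 145) = -77*(-20/3 - 145) = -77*(-455/3) = 35035/3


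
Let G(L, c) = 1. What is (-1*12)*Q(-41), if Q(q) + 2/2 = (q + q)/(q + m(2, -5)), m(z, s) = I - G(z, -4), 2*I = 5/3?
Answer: -2940/247 ≈ -11.903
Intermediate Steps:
I = ⅚ (I = (5/3)/2 = (5*(⅓))/2 = (½)*(5/3) = ⅚ ≈ 0.83333)
m(z, s) = -⅙ (m(z, s) = ⅚ - 1*1 = ⅚ - 1 = -⅙)
Q(q) = -1 + 2*q/(-⅙ + q) (Q(q) = -1 + (q + q)/(q - ⅙) = -1 + (2*q)/(-⅙ + q) = -1 + 2*q/(-⅙ + q))
(-1*12)*Q(-41) = (-1*12)*((1 + 6*(-41))/(-1 + 6*(-41))) = -12*(1 - 246)/(-1 - 246) = -12*(-245)/(-247) = -(-12)*(-245)/247 = -12*245/247 = -2940/247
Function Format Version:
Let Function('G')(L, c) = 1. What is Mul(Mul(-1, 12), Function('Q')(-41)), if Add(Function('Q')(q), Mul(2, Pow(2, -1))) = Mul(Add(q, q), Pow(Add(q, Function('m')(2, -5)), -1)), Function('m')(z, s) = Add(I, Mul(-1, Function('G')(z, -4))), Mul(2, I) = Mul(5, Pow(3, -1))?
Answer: Rational(-2940, 247) ≈ -11.903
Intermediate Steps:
I = Rational(5, 6) (I = Mul(Rational(1, 2), Mul(5, Pow(3, -1))) = Mul(Rational(1, 2), Mul(5, Rational(1, 3))) = Mul(Rational(1, 2), Rational(5, 3)) = Rational(5, 6) ≈ 0.83333)
Function('m')(z, s) = Rational(-1, 6) (Function('m')(z, s) = Add(Rational(5, 6), Mul(-1, 1)) = Add(Rational(5, 6), -1) = Rational(-1, 6))
Function('Q')(q) = Add(-1, Mul(2, q, Pow(Add(Rational(-1, 6), q), -1))) (Function('Q')(q) = Add(-1, Mul(Add(q, q), Pow(Add(q, Rational(-1, 6)), -1))) = Add(-1, Mul(Mul(2, q), Pow(Add(Rational(-1, 6), q), -1))) = Add(-1, Mul(2, q, Pow(Add(Rational(-1, 6), q), -1))))
Mul(Mul(-1, 12), Function('Q')(-41)) = Mul(Mul(-1, 12), Mul(Pow(Add(-1, Mul(6, -41)), -1), Add(1, Mul(6, -41)))) = Mul(-12, Mul(Pow(Add(-1, -246), -1), Add(1, -246))) = Mul(-12, Mul(Pow(-247, -1), -245)) = Mul(-12, Mul(Rational(-1, 247), -245)) = Mul(-12, Rational(245, 247)) = Rational(-2940, 247)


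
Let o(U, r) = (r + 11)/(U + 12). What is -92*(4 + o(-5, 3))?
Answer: -552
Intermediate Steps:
o(U, r) = (11 + r)/(12 + U)
-92*(4 + o(-5, 3)) = -92*(4 + (11 + 3)/(12 - 5)) = -92*(4 + 14/7) = -92*(4 + (⅐)*14) = -92*(4 + 2) = -92*6 = -552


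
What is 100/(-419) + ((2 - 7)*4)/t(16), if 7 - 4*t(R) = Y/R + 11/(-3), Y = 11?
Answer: -1656860/200701 ≈ -8.2554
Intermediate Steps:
t(R) = 8/3 - 11/(4*R) (t(R) = 7/4 - (11/R + 11/(-3))/4 = 7/4 - (11/R + 11*(-⅓))/4 = 7/4 - (11/R - 11/3)/4 = 7/4 - (-11/3 + 11/R)/4 = 7/4 + (11/12 - 11/(4*R)) = 8/3 - 11/(4*R))
100/(-419) + ((2 - 7)*4)/t(16) = 100/(-419) + ((2 - 7)*4)/(((1/12)*(-33 + 32*16)/16)) = 100*(-1/419) + (-5*4)/(((1/12)*(1/16)*(-33 + 512))) = -100/419 - 20/((1/12)*(1/16)*479) = -100/419 - 20/479/192 = -100/419 - 20*192/479 = -100/419 - 3840/479 = -1656860/200701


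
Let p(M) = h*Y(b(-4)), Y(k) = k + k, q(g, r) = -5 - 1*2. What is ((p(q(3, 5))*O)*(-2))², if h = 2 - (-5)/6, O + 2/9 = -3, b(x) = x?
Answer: 15555136/729 ≈ 21338.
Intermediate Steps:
q(g, r) = -7 (q(g, r) = -5 - 2 = -7)
Y(k) = 2*k
O = -29/9 (O = -2/9 - 3 = -29/9 ≈ -3.2222)
h = 17/6 (h = 2 - (-5)/6 = 2 - 1*(-⅚) = 2 + ⅚ = 17/6 ≈ 2.8333)
p(M) = -68/3 (p(M) = 17*(2*(-4))/6 = (17/6)*(-8) = -68/3)
((p(q(3, 5))*O)*(-2))² = (-68/3*(-29/9)*(-2))² = ((1972/27)*(-2))² = (-3944/27)² = 15555136/729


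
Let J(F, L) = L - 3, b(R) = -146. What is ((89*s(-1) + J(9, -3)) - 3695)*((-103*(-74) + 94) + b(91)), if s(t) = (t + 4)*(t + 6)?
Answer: -17910620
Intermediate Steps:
J(F, L) = -3 + L
s(t) = (4 + t)*(6 + t)
((89*s(-1) + J(9, -3)) - 3695)*((-103*(-74) + 94) + b(91)) = ((89*(24 + (-1)² + 10*(-1)) + (-3 - 3)) - 3695)*((-103*(-74) + 94) - 146) = ((89*(24 + 1 - 10) - 6) - 3695)*((7622 + 94) - 146) = ((89*15 - 6) - 3695)*(7716 - 146) = ((1335 - 6) - 3695)*7570 = (1329 - 3695)*7570 = -2366*7570 = -17910620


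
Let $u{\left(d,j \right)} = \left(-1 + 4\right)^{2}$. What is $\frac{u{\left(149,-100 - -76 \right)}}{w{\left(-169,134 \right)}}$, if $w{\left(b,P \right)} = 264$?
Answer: $\frac{3}{88} \approx 0.034091$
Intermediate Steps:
$u{\left(d,j \right)} = 9$ ($u{\left(d,j \right)} = 3^{2} = 9$)
$\frac{u{\left(149,-100 - -76 \right)}}{w{\left(-169,134 \right)}} = \frac{9}{264} = 9 \cdot \frac{1}{264} = \frac{3}{88}$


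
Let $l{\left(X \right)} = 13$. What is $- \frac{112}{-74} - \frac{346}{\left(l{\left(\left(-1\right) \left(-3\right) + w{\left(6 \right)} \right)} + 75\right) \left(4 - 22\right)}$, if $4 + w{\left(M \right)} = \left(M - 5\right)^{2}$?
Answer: $\frac{50753}{29304} \approx 1.7319$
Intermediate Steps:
$w{\left(M \right)} = -4 + \left(-5 + M\right)^{2}$ ($w{\left(M \right)} = -4 + \left(M - 5\right)^{2} = -4 + \left(-5 + M\right)^{2}$)
$- \frac{112}{-74} - \frac{346}{\left(l{\left(\left(-1\right) \left(-3\right) + w{\left(6 \right)} \right)} + 75\right) \left(4 - 22\right)} = - \frac{112}{-74} - \frac{346}{\left(13 + 75\right) \left(4 - 22\right)} = \left(-112\right) \left(- \frac{1}{74}\right) - \frac{346}{88 \left(-18\right)} = \frac{56}{37} - \frac{346}{-1584} = \frac{56}{37} - - \frac{173}{792} = \frac{56}{37} + \frac{173}{792} = \frac{50753}{29304}$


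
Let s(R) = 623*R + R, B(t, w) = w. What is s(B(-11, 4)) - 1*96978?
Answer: -94482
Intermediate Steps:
s(R) = 624*R
s(B(-11, 4)) - 1*96978 = 624*4 - 1*96978 = 2496 - 96978 = -94482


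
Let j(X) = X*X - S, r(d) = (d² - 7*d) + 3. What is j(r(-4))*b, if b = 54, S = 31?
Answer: 117612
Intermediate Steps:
r(d) = 3 + d² - 7*d
j(X) = -31 + X² (j(X) = X*X - 1*31 = X² - 31 = -31 + X²)
j(r(-4))*b = (-31 + (3 + (-4)² - 7*(-4))²)*54 = (-31 + (3 + 16 + 28)²)*54 = (-31 + 47²)*54 = (-31 + 2209)*54 = 2178*54 = 117612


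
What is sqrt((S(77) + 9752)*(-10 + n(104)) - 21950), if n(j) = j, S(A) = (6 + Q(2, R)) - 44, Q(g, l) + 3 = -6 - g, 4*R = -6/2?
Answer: 2*sqrt(222533) ≈ 943.47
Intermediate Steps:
R = -3/4 (R = (-6/2)/4 = (-6*1/2)/4 = (1/4)*(-3) = -3/4 ≈ -0.75000)
Q(g, l) = -9 - g (Q(g, l) = -3 + (-6 - g) = -9 - g)
S(A) = -49 (S(A) = (6 + (-9 - 1*2)) - 44 = (6 + (-9 - 2)) - 44 = (6 - 11) - 44 = -5 - 44 = -49)
sqrt((S(77) + 9752)*(-10 + n(104)) - 21950) = sqrt((-49 + 9752)*(-10 + 104) - 21950) = sqrt(9703*94 - 21950) = sqrt(912082 - 21950) = sqrt(890132) = 2*sqrt(222533)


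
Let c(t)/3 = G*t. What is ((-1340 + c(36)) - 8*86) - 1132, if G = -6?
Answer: -3808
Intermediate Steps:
c(t) = -18*t (c(t) = 3*(-6*t) = -18*t)
((-1340 + c(36)) - 8*86) - 1132 = ((-1340 - 18*36) - 8*86) - 1132 = ((-1340 - 648) - 688) - 1132 = (-1988 - 688) - 1132 = -2676 - 1132 = -3808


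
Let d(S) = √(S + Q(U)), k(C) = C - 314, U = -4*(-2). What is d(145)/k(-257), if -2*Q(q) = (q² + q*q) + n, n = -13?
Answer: -5*√14/1142 ≈ -0.016382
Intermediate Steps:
U = 8
Q(q) = 13/2 - q² (Q(q) = -((q² + q*q) - 13)/2 = -((q² + q²) - 13)/2 = -(2*q² - 13)/2 = -(-13 + 2*q²)/2 = 13/2 - q²)
k(C) = -314 + C
d(S) = √(-115/2 + S) (d(S) = √(S + (13/2 - 1*8²)) = √(S + (13/2 - 1*64)) = √(S + (13/2 - 64)) = √(S - 115/2) = √(-115/2 + S))
d(145)/k(-257) = (√(-230 + 4*145)/2)/(-314 - 257) = (√(-230 + 580)/2)/(-571) = (√350/2)*(-1/571) = ((5*√14)/2)*(-1/571) = (5*√14/2)*(-1/571) = -5*√14/1142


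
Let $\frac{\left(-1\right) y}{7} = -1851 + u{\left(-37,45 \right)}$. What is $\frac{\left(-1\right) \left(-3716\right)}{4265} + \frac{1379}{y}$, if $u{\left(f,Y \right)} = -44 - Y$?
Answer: $\frac{1609849}{1654820} \approx 0.97282$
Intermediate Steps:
$y = 13580$ ($y = - 7 \left(-1851 - 89\right) = \left(-7\right) \left(-1940\right) = 13580$)
$\frac{\left(-1\right) \left(-3716\right)}{4265} + \frac{1379}{y} = \frac{\left(-1\right) \left(-3716\right)}{4265} + \frac{1379}{13580} = 3716 \cdot \frac{1}{4265} + 1379 \cdot \frac{1}{13580} = \frac{3716}{4265} + \frac{197}{1940} = \frac{1609849}{1654820}$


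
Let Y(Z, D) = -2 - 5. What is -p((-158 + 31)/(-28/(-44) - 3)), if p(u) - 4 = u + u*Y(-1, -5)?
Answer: 4139/13 ≈ 318.38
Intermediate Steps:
Y(Z, D) = -7
p(u) = 4 - 6*u (p(u) = 4 + (u + u*(-7)) = 4 + (u - 7*u) = 4 - 6*u)
-p((-158 + 31)/(-28/(-44) - 3)) = -(4 - 6*(-158 + 31)/(-28/(-44) - 3)) = -(4 - (-762)/(-28*(-1/44) - 3)) = -(4 - (-762)/(7/11 - 3)) = -(4 - (-762)/(-26/11)) = -(4 - (-762)*(-11)/26) = -(4 - 6*1397/26) = -(4 - 4191/13) = -1*(-4139/13) = 4139/13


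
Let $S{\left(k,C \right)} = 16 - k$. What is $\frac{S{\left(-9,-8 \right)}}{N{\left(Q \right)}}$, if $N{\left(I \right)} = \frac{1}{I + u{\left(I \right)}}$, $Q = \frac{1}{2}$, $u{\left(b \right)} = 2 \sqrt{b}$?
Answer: $\frac{25}{2} + 25 \sqrt{2} \approx 47.855$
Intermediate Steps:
$Q = \frac{1}{2} \approx 0.5$
$N{\left(I \right)} = \frac{1}{I + 2 \sqrt{I}}$
$\frac{S{\left(-9,-8 \right)}}{N{\left(Q \right)}} = \frac{16 - -9}{\frac{1}{\frac{1}{2} + \frac{2}{\sqrt{2}}}} = \frac{16 + 9}{\frac{1}{\frac{1}{2} + 2 \frac{\sqrt{2}}{2}}} = \frac{25}{\frac{1}{\frac{1}{2} + \sqrt{2}}} = 25 \left(\frac{1}{2} + \sqrt{2}\right) = \frac{25}{2} + 25 \sqrt{2}$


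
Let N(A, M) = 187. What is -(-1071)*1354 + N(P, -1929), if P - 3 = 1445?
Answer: 1450321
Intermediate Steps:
P = 1448 (P = 3 + 1445 = 1448)
-(-1071)*1354 + N(P, -1929) = -(-1071)*1354 + 187 = -1*(-1450134) + 187 = 1450134 + 187 = 1450321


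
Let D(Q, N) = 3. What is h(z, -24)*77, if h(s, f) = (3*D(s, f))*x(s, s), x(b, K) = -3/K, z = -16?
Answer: 2079/16 ≈ 129.94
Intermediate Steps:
h(s, f) = -27/s (h(s, f) = (3*3)*(-3/s) = 9*(-3/s) = -27/s)
h(z, -24)*77 = -27/(-16)*77 = -27*(-1/16)*77 = (27/16)*77 = 2079/16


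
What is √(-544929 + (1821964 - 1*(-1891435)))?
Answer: √3168470 ≈ 1780.0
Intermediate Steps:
√(-544929 + (1821964 - 1*(-1891435))) = √(-544929 + (1821964 + 1891435)) = √(-544929 + 3713399) = √3168470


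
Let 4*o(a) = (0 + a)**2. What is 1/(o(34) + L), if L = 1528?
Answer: 1/1817 ≈ 0.00055036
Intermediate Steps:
o(a) = a**2/4 (o(a) = (0 + a)**2/4 = a**2/4)
1/(o(34) + L) = 1/((1/4)*34**2 + 1528) = 1/((1/4)*1156 + 1528) = 1/(289 + 1528) = 1/1817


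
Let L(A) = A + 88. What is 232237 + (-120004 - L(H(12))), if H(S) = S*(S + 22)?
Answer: 111737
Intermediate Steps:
H(S) = S*(22 + S)
L(A) = 88 + A
232237 + (-120004 - L(H(12))) = 232237 + (-120004 - (88 + 12*(22 + 12))) = 232237 + (-120004 - (88 + 12*34)) = 232237 + (-120004 - (88 + 408)) = 232237 + (-120004 - 1*496) = 232237 + (-120004 - 496) = 232237 - 120500 = 111737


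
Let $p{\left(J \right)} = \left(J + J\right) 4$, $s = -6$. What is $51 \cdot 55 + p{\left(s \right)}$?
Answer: $2757$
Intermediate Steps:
$p{\left(J \right)} = 8 J$ ($p{\left(J \right)} = 2 J 4 = 8 J$)
$51 \cdot 55 + p{\left(s \right)} = 51 \cdot 55 + 8 \left(-6\right) = 2805 - 48 = 2757$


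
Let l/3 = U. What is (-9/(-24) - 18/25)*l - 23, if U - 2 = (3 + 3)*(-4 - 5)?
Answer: 1541/50 ≈ 30.820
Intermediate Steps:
U = -52 (U = 2 + (3 + 3)*(-4 - 5) = 2 + 6*(-9) = 2 - 54 = -52)
l = -156 (l = 3*(-52) = -156)
(-9/(-24) - 18/25)*l - 23 = (-9/(-24) - 18/25)*(-156) - 23 = (-9*(-1/24) - 18*1/25)*(-156) - 23 = (3/8 - 18/25)*(-156) - 23 = -69/200*(-156) - 23 = 2691/50 - 23 = 1541/50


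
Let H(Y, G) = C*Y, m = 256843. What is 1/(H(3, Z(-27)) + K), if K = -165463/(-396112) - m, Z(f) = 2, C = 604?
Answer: -396112/101020674009 ≈ -3.9211e-6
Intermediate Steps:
K = -101738428953/396112 (K = -165463/(-396112) - 1*256843 = -165463*(-1/396112) - 256843 = 165463/396112 - 256843 = -101738428953/396112 ≈ -2.5684e+5)
H(Y, G) = 604*Y
1/(H(3, Z(-27)) + K) = 1/(604*3 - 101738428953/396112) = 1/(1812 - 101738428953/396112) = 1/(-101020674009/396112) = -396112/101020674009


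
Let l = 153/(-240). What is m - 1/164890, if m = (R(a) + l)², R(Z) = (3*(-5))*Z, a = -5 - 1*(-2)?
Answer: 207685566449/105529600 ≈ 1968.0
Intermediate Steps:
a = -3 (a = -5 + 2 = -3)
R(Z) = -15*Z
l = -51/80 (l = 153*(-1/240) = -51/80 ≈ -0.63750)
m = 12595401/6400 (m = (-15*(-3) - 51/80)² = (45 - 51/80)² = (3549/80)² = 12595401/6400 ≈ 1968.0)
m - 1/164890 = 12595401/6400 - 1/164890 = 207685566449/105529600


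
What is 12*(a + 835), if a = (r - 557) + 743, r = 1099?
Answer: 25440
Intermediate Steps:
a = 1285 (a = (1099 - 557) + 743 = 542 + 743 = 1285)
12*(a + 835) = 12*(1285 + 835) = 12*2120 = 25440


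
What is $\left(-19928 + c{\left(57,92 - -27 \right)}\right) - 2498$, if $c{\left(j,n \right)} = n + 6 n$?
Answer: $-21593$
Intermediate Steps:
$c{\left(j,n \right)} = 7 n$
$\left(-19928 + c{\left(57,92 - -27 \right)}\right) - 2498 = \left(-19928 + 7 \left(92 - -27\right)\right) - 2498 = \left(-19928 + 7 \left(92 + 27\right)\right) - 2498 = \left(-19928 + 7 \cdot 119\right) - 2498 = \left(-19928 + 833\right) - 2498 = -19095 - 2498 = -21593$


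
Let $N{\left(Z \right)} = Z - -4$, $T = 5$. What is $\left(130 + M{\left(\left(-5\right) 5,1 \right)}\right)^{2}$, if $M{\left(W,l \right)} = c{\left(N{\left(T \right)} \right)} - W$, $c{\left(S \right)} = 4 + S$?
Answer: $28224$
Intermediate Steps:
$N{\left(Z \right)} = 4 + Z$ ($N{\left(Z \right)} = Z + 4 = 4 + Z$)
$M{\left(W,l \right)} = 13 - W$ ($M{\left(W,l \right)} = \left(4 + \left(4 + 5\right)\right) - W = \left(4 + 9\right) - W = 13 - W$)
$\left(130 + M{\left(\left(-5\right) 5,1 \right)}\right)^{2} = \left(130 - \left(-13 - 25\right)\right)^{2} = \left(130 + \left(13 - -25\right)\right)^{2} = \left(130 + \left(13 + 25\right)\right)^{2} = \left(130 + 38\right)^{2} = 168^{2} = 28224$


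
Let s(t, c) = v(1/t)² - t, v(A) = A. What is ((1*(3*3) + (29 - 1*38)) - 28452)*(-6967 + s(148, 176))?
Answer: 1108539419367/5476 ≈ 2.0244e+8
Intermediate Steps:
s(t, c) = t⁻² - t (s(t, c) = (1/t)² - t = t⁻² - t)
((1*(3*3) + (29 - 1*38)) - 28452)*(-6967 + s(148, 176)) = ((1*(3*3) + (29 - 1*38)) - 28452)*(-6967 + (148⁻² - 1*148)) = ((1*9 + (29 - 38)) - 28452)*(-6967 + (1/21904 - 148)) = ((9 - 9) - 28452)*(-6967 - 3241791/21904) = (0 - 28452)*(-155846959/21904) = -28452*(-155846959/21904) = 1108539419367/5476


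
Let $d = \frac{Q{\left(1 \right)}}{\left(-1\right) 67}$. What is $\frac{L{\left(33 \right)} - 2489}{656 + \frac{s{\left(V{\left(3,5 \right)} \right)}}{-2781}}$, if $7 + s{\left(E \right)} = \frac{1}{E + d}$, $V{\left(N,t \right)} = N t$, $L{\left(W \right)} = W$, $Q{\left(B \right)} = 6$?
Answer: $- \frac{3411652932}{911259295} \approx -3.7439$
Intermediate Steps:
$d = - \frac{6}{67}$ ($d = \frac{6}{\left(-1\right) 67} = \frac{6}{-67} = 6 \left(- \frac{1}{67}\right) = - \frac{6}{67} \approx -0.089552$)
$s{\left(E \right)} = -7 + \frac{1}{- \frac{6}{67} + E}$ ($s{\left(E \right)} = -7 + \frac{1}{E - \frac{6}{67}} = -7 + \frac{1}{- \frac{6}{67} + E}$)
$\frac{L{\left(33 \right)} - 2489}{656 + \frac{s{\left(V{\left(3,5 \right)} \right)}}{-2781}} = \frac{33 - 2489}{656 + \frac{\frac{1}{-6 + 67 \cdot 3 \cdot 5} \left(109 - 469 \cdot 3 \cdot 5\right)}{-2781}} = - \frac{2456}{656 + \frac{109 - 7035}{-6 + 67 \cdot 15} \left(- \frac{1}{2781}\right)} = - \frac{2456}{656 + \frac{109 - 7035}{-6 + 1005} \left(- \frac{1}{2781}\right)} = - \frac{2456}{656 + \frac{1}{999} \left(-6926\right) \left(- \frac{1}{2781}\right)} = - \frac{2456}{656 - - \frac{6926}{2778219}} = - \frac{2456}{656 + \frac{6926}{2778219}} = - \frac{2456}{\frac{1822518590}{2778219}} = \left(-2456\right) \frac{2778219}{1822518590} = - \frac{3411652932}{911259295}$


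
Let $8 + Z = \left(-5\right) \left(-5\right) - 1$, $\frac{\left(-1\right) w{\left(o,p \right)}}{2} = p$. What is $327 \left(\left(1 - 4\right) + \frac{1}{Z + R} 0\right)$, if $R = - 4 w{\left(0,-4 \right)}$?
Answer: $-981$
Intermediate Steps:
$w{\left(o,p \right)} = - 2 p$
$Z = 16$ ($Z = -8 - -24 = -8 + \left(25 - 1\right) = -8 + 24 = 16$)
$R = -32$ ($R = - 4 \left(\left(-2\right) \left(-4\right)\right) = \left(-4\right) 8 = -32$)
$327 \left(\left(1 - 4\right) + \frac{1}{Z + R} 0\right) = 327 \left(\left(1 - 4\right) + \frac{1}{16 - 32} \cdot 0\right) = 327 \left(-3 + \frac{1}{-16} \cdot 0\right) = 327 \left(-3 - 0\right) = 327 \left(-3 + 0\right) = 327 \left(-3\right) = -981$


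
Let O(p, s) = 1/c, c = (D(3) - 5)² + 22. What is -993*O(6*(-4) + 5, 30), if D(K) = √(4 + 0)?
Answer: -993/31 ≈ -32.032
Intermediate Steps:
D(K) = 2 (D(K) = √4 = 2)
c = 31 (c = (2 - 5)² + 22 = (-3)² + 22 = 9 + 22 = 31)
O(p, s) = 1/31
-993*O(6*(-4) + 5, 30) = -993*1/31 = -993/31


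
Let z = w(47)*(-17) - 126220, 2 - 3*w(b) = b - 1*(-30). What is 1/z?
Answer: -1/125795 ≈ -7.9494e-6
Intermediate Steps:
w(b) = -28/3 - b/3 (w(b) = ⅔ - (b - 1*(-30))/3 = ⅔ - (b + 30)/3 = ⅔ - (30 + b)/3 = ⅔ + (-10 - b/3) = -28/3 - b/3)
z = -125795 (z = (-28/3 - ⅓*47)*(-17) - 126220 = (-28/3 - 47/3)*(-17) - 126220 = -25*(-17) - 126220 = 425 - 126220 = -125795)
1/z = 1/(-125795) = -1/125795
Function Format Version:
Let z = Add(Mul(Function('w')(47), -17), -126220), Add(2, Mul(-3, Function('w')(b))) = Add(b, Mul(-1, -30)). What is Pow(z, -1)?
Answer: Rational(-1, 125795) ≈ -7.9494e-6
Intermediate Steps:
Function('w')(b) = Add(Rational(-28, 3), Mul(Rational(-1, 3), b)) (Function('w')(b) = Add(Rational(2, 3), Mul(Rational(-1, 3), Add(b, Mul(-1, -30)))) = Add(Rational(2, 3), Mul(Rational(-1, 3), Add(b, 30))) = Add(Rational(2, 3), Mul(Rational(-1, 3), Add(30, b))) = Add(Rational(2, 3), Add(-10, Mul(Rational(-1, 3), b))) = Add(Rational(-28, 3), Mul(Rational(-1, 3), b)))
z = -125795 (z = Add(Mul(Add(Rational(-28, 3), Mul(Rational(-1, 3), 47)), -17), -126220) = Add(Mul(Add(Rational(-28, 3), Rational(-47, 3)), -17), -126220) = Add(Mul(-25, -17), -126220) = Add(425, -126220) = -125795)
Pow(z, -1) = Pow(-125795, -1) = Rational(-1, 125795)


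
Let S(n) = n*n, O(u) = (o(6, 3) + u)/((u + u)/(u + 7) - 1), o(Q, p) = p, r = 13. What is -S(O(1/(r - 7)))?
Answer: -667489/60516 ≈ -11.030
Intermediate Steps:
O(u) = (3 + u)/(-1 + 2*u/(7 + u)) (O(u) = (3 + u)/((u + u)/(u + 7) - 1) = (3 + u)/((2*u)/(7 + u) - 1) = (3 + u)/(2*u/(7 + u) - 1) = (3 + u)/(-1 + 2*u/(7 + u)))
S(n) = n²
-S(O(1/(r - 7))) = -((21 + (1/(13 - 7))² + 10/(13 - 7))/(-7 + 1/(13 - 7)))² = -((21 + (1/6)² + 10/6)/(-7 + 1/6))² = -((21 + (⅙)² + 10*(⅙))/(-7 + ⅙))² = -((21 + 1/36 + 5/3)/(-41/6))² = -(-6/41*817/36)² = -(-817/246)² = -1*667489/60516 = -667489/60516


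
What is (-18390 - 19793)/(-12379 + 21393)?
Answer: -38183/9014 ≈ -4.2360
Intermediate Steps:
(-18390 - 19793)/(-12379 + 21393) = -38183/9014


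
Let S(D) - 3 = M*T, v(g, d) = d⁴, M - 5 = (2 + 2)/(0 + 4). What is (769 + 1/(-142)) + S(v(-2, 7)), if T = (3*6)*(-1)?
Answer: 94287/142 ≈ 663.99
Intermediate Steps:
T = -18 (T = 18*(-1) = -18)
M = 6 (M = 5 + (2 + 2)/(0 + 4) = 5 + 4/4 = 5 + 4*(¼) = 5 + 1 = 6)
S(D) = -105 (S(D) = 3 + 6*(-18) = 3 - 108 = -105)
(769 + 1/(-142)) + S(v(-2, 7)) = (769 + 1/(-142)) - 105 = (769 - 1/142) - 105 = 109197/142 - 105 = 94287/142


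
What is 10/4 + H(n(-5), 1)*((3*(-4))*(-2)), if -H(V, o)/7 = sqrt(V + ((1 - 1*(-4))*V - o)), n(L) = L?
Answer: 5/2 - 168*I*sqrt(31) ≈ 2.5 - 935.38*I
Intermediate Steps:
H(V, o) = -7*sqrt(-o + 6*V) (H(V, o) = -7*sqrt(V + ((1 - 1*(-4))*V - o)) = -7*sqrt(V + ((1 + 4)*V - o)) = -7*sqrt(V + (5*V - o)) = -7*sqrt(V + (-o + 5*V)) = -7*sqrt(-o + 6*V))
10/4 + H(n(-5), 1)*((3*(-4))*(-2)) = 10/4 + (-7*sqrt(-1*1 + 6*(-5)))*((3*(-4))*(-2)) = 10*(1/4) + (-7*sqrt(-1 - 30))*(-12*(-2)) = 5/2 - 7*I*sqrt(31)*24 = 5/2 - 168*I*sqrt(31)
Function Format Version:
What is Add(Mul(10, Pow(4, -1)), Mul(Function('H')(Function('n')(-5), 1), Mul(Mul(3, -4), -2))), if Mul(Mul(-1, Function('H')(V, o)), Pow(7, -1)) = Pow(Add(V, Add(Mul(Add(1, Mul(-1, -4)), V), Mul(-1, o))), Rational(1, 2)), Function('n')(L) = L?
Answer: Add(Rational(5, 2), Mul(-168, I, Pow(31, Rational(1, 2)))) ≈ Add(2.5000, Mul(-935.38, I))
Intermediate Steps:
Function('H')(V, o) = Mul(-7, Pow(Add(Mul(-1, o), Mul(6, V)), Rational(1, 2))) (Function('H')(V, o) = Mul(-7, Pow(Add(V, Add(Mul(Add(1, Mul(-1, -4)), V), Mul(-1, o))), Rational(1, 2))) = Mul(-7, Pow(Add(V, Add(Mul(Add(1, 4), V), Mul(-1, o))), Rational(1, 2))) = Mul(-7, Pow(Add(V, Add(Mul(5, V), Mul(-1, o))), Rational(1, 2))) = Mul(-7, Pow(Add(V, Add(Mul(-1, o), Mul(5, V))), Rational(1, 2))) = Mul(-7, Pow(Add(Mul(-1, o), Mul(6, V)), Rational(1, 2))))
Add(Mul(10, Pow(4, -1)), Mul(Function('H')(Function('n')(-5), 1), Mul(Mul(3, -4), -2))) = Add(Mul(10, Pow(4, -1)), Mul(Mul(-7, Pow(Add(Mul(-1, 1), Mul(6, -5)), Rational(1, 2))), Mul(Mul(3, -4), -2))) = Add(Mul(10, Rational(1, 4)), Mul(Mul(-7, Pow(Add(-1, -30), Rational(1, 2))), Mul(-12, -2))) = Add(Rational(5, 2), Mul(Mul(-7, Pow(-31, Rational(1, 2))), 24)) = Add(Rational(5, 2), Mul(Mul(-7, Mul(I, Pow(31, Rational(1, 2)))), 24)) = Add(Rational(5, 2), Mul(Mul(-7, I, Pow(31, Rational(1, 2))), 24)) = Add(Rational(5, 2), Mul(-168, I, Pow(31, Rational(1, 2))))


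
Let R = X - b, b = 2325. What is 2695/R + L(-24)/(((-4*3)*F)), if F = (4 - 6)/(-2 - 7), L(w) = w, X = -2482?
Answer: 3688/437 ≈ 8.4394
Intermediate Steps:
F = 2/9 (F = -2/(-9) = -2*(-1/9) = 2/9 ≈ 0.22222)
R = -4807 (R = -2482 - 1*2325 = -2482 - 2325 = -4807)
2695/R + L(-24)/(((-4*3)*F)) = 2695/(-4807) - 24/(-4*3*(2/9)) = 2695*(-1/4807) - 24/((-12*2/9)) = -245/437 - 24/(-8/3) = -245/437 - 24*(-3/8) = -245/437 + 9 = 3688/437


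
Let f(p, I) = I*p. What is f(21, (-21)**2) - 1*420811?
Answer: -411550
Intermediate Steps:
f(21, (-21)**2) - 1*420811 = (-21)**2*21 - 1*420811 = 441*21 - 420811 = 9261 - 420811 = -411550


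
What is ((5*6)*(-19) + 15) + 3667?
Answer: 3112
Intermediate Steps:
((5*6)*(-19) + 15) + 3667 = (30*(-19) + 15) + 3667 = (-570 + 15) + 3667 = -555 + 3667 = 3112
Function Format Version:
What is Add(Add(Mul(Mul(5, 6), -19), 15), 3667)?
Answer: 3112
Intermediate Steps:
Add(Add(Mul(Mul(5, 6), -19), 15), 3667) = Add(Add(Mul(30, -19), 15), 3667) = Add(Add(-570, 15), 3667) = Add(-555, 3667) = 3112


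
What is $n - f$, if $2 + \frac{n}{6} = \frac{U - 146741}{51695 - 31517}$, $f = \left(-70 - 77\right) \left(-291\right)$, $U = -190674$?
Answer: $- \frac{144236822}{3363} \approx -42889.0$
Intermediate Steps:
$f = 42777$ ($f = \left(-147\right) \left(-291\right) = 42777$)
$n = - \frac{377771}{3363}$ ($n = -12 + 6 \frac{-190674 - 146741}{51695 - 31517} = -12 + 6 \left(- \frac{337415}{20178}\right) = -12 - \frac{337415}{3363} = - \frac{377771}{3363} \approx -112.33$)
$n - f = - \frac{377771}{3363} - 42777 = - \frac{144236822}{3363}$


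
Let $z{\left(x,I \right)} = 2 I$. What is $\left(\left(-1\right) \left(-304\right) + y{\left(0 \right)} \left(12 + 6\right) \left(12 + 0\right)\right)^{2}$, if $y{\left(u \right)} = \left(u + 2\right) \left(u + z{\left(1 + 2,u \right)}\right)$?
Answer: $92416$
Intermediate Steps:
$y{\left(u \right)} = 3 u \left(2 + u\right)$ ($y{\left(u \right)} = \left(u + 2\right) \left(u + 2 u\right) = \left(2 + u\right) 3 u = 3 u \left(2 + u\right)$)
$\left(\left(-1\right) \left(-304\right) + y{\left(0 \right)} \left(12 + 6\right) \left(12 + 0\right)\right)^{2} = \left(\left(-1\right) \left(-304\right) + 3 \cdot 0 \left(2 + 0\right) \left(12 + 6\right) \left(12 + 0\right)\right)^{2} = \left(304 + 3 \cdot 0 \cdot 2 \cdot 18 \cdot 12\right)^{2} = \left(304 + 0 \cdot 216\right)^{2} = \left(304 + 0\right)^{2} = 304^{2} = 92416$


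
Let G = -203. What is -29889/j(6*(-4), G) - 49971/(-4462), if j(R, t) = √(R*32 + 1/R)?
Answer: 49971/4462 + 59778*I*√110598/18433 ≈ 11.199 + 1078.5*I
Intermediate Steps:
j(R, t) = √(1/R + 32*R) (j(R, t) = √(32*R + 1/R) = √(1/R + 32*R))
-29889/j(6*(-4), G) - 49971/(-4462) = -29889/√(1/(6*(-4)) + 32*(6*(-4))) - 49971/(-4462) = -29889/√(1/(-24) + 32*(-24)) - 49971*(-1/4462) = -29889/√(-1/24 - 768) + 49971/4462 = -29889*(-2*I*√110598/18433) + 49971/4462 = -(-59778)*I*√110598/18433 + 49971/4462 = 59778*I*√110598/18433 + 49971/4462 = 49971/4462 + 59778*I*√110598/18433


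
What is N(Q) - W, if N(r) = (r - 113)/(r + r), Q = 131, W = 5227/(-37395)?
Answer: 1021292/4898745 ≈ 0.20848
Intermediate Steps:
W = -5227/37395 (W = 5227*(-1/37395) = -5227/37395 ≈ -0.13978)
N(r) = (-113 + r)/(2*r) (N(r) = (-113 + r)/((2*r)) = (-113 + r)*(1/(2*r)) = (-113 + r)/(2*r))
N(Q) - W = (1/2)*(-113 + 131)/131 - 1*(-5227/37395) = (1/2)*(1/131)*18 + 5227/37395 = 9/131 + 5227/37395 = 1021292/4898745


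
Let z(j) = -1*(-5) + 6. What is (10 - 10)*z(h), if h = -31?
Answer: 0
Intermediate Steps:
z(j) = 11 (z(j) = 5 + 6 = 11)
(10 - 10)*z(h) = (10 - 10)*11 = 0*11 = 0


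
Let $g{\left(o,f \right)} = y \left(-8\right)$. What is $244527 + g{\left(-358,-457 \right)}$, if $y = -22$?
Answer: $244703$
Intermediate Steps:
$g{\left(o,f \right)} = 176$ ($g{\left(o,f \right)} = \left(-22\right) \left(-8\right) = 176$)
$244527 + g{\left(-358,-457 \right)} = 244527 + 176 = 244703$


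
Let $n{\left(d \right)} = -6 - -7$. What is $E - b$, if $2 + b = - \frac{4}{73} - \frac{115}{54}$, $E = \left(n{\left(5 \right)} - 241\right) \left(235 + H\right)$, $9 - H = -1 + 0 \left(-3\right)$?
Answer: $- \frac{231773105}{3942} \approx -58796.0$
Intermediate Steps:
$n{\left(d \right)} = 1$ ($n{\left(d \right)} = -6 + 7 = 1$)
$H = 10$ ($H = 9 - \left(-1 + 0 \left(-3\right)\right) = 9 - \left(-1 + 0\right) = 9 - -1 = 9 + 1 = 10$)
$E = -58800$ ($E = \left(1 - 241\right) \left(235 + 10\right) = \left(-240\right) 245 = -58800$)
$b = - \frac{16495}{3942}$ ($b = -2 - \left(\frac{4}{73} + \frac{115}{54}\right) = -2 - \frac{8611}{3942} = - \frac{16495}{3942} \approx -4.1844$)
$E - b = -58800 - - \frac{16495}{3942} = -58800 + \frac{16495}{3942} = - \frac{231773105}{3942}$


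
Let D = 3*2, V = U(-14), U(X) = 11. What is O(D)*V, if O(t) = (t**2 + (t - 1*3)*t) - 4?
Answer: 550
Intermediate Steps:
V = 11
D = 6
O(t) = -4 + t**2 + t*(-3 + t) (O(t) = (t**2 + (t - 3)*t) - 4 = (t**2 + (-3 + t)*t) - 4 = (t**2 + t*(-3 + t)) - 4 = -4 + t**2 + t*(-3 + t))
O(D)*V = (-4 - 3*6 + 2*6**2)*11 = (-4 - 18 + 2*36)*11 = (-4 - 18 + 72)*11 = 50*11 = 550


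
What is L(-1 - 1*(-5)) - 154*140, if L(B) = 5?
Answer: -21555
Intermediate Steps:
L(-1 - 1*(-5)) - 154*140 = 5 - 154*140 = 5 - 21560 = -21555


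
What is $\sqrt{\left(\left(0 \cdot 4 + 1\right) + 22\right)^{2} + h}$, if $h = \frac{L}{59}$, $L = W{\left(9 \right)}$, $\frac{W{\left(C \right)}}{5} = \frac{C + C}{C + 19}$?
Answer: $\frac{\sqrt{360961174}}{826} \approx 23.001$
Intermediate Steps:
$W{\left(C \right)} = \frac{10 C}{19 + C}$ ($W{\left(C \right)} = 5 \frac{C + C}{C + 19} = 5 \frac{2 C}{19 + C} = \frac{10 C}{19 + C}$)
$L = \frac{45}{14}$ ($L = 10 \cdot 9 \frac{1}{19 + 9} = 10 \cdot 9 \cdot \frac{1}{28} = \frac{45}{14} \approx 3.2143$)
$h = \frac{45}{826}$ ($h = \frac{45}{14 \cdot 59} = \frac{45}{14} \cdot \frac{1}{59} = \frac{45}{826} \approx 0.054479$)
$\sqrt{\left(\left(0 \cdot 4 + 1\right) + 22\right)^{2} + h} = \sqrt{\left(\left(0 \cdot 4 + 1\right) + 22\right)^{2} + \frac{45}{826}} = \sqrt{\left(\left(0 + 1\right) + 22\right)^{2} + \frac{45}{826}} = \sqrt{\left(1 + 22\right)^{2} + \frac{45}{826}} = \sqrt{23^{2} + \frac{45}{826}} = \sqrt{529 + \frac{45}{826}} = \sqrt{\frac{436999}{826}} = \frac{\sqrt{360961174}}{826}$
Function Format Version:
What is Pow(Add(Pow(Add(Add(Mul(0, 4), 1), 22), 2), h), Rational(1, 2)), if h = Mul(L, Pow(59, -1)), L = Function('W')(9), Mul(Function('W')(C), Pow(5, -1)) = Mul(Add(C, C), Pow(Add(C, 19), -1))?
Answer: Mul(Rational(1, 826), Pow(360961174, Rational(1, 2))) ≈ 23.001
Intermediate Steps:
Function('W')(C) = Mul(10, C, Pow(Add(19, C), -1)) (Function('W')(C) = Mul(5, Mul(Add(C, C), Pow(Add(C, 19), -1))) = Mul(5, Mul(Mul(2, C), Pow(Add(19, C), -1))) = Mul(5, Mul(2, C, Pow(Add(19, C), -1))) = Mul(10, C, Pow(Add(19, C), -1)))
L = Rational(45, 14) (L = Mul(10, 9, Pow(Add(19, 9), -1)) = Mul(10, 9, Pow(28, -1)) = Mul(10, 9, Rational(1, 28)) = Rational(45, 14) ≈ 3.2143)
h = Rational(45, 826) (h = Mul(Rational(45, 14), Pow(59, -1)) = Mul(Rational(45, 14), Rational(1, 59)) = Rational(45, 826) ≈ 0.054479)
Pow(Add(Pow(Add(Add(Mul(0, 4), 1), 22), 2), h), Rational(1, 2)) = Pow(Add(Pow(Add(Add(Mul(0, 4), 1), 22), 2), Rational(45, 826)), Rational(1, 2)) = Pow(Add(Pow(Add(Add(0, 1), 22), 2), Rational(45, 826)), Rational(1, 2)) = Pow(Add(Pow(Add(1, 22), 2), Rational(45, 826)), Rational(1, 2)) = Pow(Add(Pow(23, 2), Rational(45, 826)), Rational(1, 2)) = Pow(Add(529, Rational(45, 826)), Rational(1, 2)) = Pow(Rational(436999, 826), Rational(1, 2)) = Mul(Rational(1, 826), Pow(360961174, Rational(1, 2)))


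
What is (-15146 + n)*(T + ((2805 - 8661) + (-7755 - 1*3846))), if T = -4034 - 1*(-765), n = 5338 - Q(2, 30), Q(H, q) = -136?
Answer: 200461872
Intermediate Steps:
n = 5474 (n = 5338 - 1*(-136) = 5338 + 136 = 5474)
T = -3269 (T = -4034 + 765 = -3269)
(-15146 + n)*(T + ((2805 - 8661) + (-7755 - 1*3846))) = (-15146 + 5474)*(-3269 + ((2805 - 8661) + (-7755 - 1*3846))) = -9672*(-3269 + (-5856 + (-7755 - 3846))) = -9672*(-3269 + (-5856 - 11601)) = -9672*(-3269 - 17457) = -9672*(-20726) = 200461872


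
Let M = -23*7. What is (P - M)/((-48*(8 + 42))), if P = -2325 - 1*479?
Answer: 881/800 ≈ 1.1012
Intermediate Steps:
M = -161
P = -2804 (P = -2325 - 479 = -2804)
(P - M)/((-48*(8 + 42))) = (-2804 - 1*(-161))/((-48*(8 + 42))) = (-2804 + 161)/((-48*50)) = -2643/(-2400) = -2643*(-1/2400) = 881/800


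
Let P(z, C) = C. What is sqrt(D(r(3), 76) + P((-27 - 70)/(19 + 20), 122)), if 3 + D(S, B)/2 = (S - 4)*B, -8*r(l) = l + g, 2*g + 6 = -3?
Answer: 3*I*sqrt(206)/2 ≈ 21.529*I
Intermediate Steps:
g = -9/2 (g = -3 + (1/2)*(-3) = -3 - 3/2 = -9/2 ≈ -4.5000)
r(l) = 9/16 - l/8 (r(l) = -(l - 9/2)/8 = -(-9/2 + l)/8 = 9/16 - l/8)
D(S, B) = -6 + 2*B*(-4 + S) (D(S, B) = -6 + 2*((S - 4)*B) = -6 + 2*((-4 + S)*B) = -6 + 2*(B*(-4 + S)) = -6 + 2*B*(-4 + S))
sqrt(D(r(3), 76) + P((-27 - 70)/(19 + 20), 122)) = sqrt((-6 - 8*76 + 2*76*(9/16 - 1/8*3)) + 122) = sqrt((-6 - 608 + 2*76*(9/16 - 3/8)) + 122) = sqrt((-6 - 608 + 2*76*(3/16)) + 122) = sqrt((-6 - 608 + 57/2) + 122) = sqrt(-1171/2 + 122) = sqrt(-927/2) = 3*I*sqrt(206)/2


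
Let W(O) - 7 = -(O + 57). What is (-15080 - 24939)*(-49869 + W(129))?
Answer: 2002870912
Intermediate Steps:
W(O) = -50 - O (W(O) = 7 - (O + 57) = 7 - (57 + O) = 7 + (-57 - O) = -50 - O)
(-15080 - 24939)*(-49869 + W(129)) = (-15080 - 24939)*(-49869 + (-50 - 1*129)) = -40019*(-49869 + (-50 - 129)) = -40019*(-49869 - 179) = -40019*(-50048) = 2002870912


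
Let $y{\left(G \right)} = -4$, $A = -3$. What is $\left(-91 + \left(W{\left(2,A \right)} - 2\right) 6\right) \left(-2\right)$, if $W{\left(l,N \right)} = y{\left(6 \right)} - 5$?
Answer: $314$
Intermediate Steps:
$W{\left(l,N \right)} = -9$ ($W{\left(l,N \right)} = -4 - 5 = -9$)
$\left(-91 + \left(W{\left(2,A \right)} - 2\right) 6\right) \left(-2\right) = \left(-91 + \left(-9 - 2\right) 6\right) \left(-2\right) = \left(-91 - 66\right) \left(-2\right) = \left(-157\right) \left(-2\right) = 314$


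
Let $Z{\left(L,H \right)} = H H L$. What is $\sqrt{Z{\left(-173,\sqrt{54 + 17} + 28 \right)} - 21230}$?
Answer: $i \sqrt{169145 + 9688 \sqrt{71}} \approx 500.78 i$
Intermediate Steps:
$Z{\left(L,H \right)} = L H^{2}$ ($Z{\left(L,H \right)} = H^{2} L = L H^{2}$)
$\sqrt{Z{\left(-173,\sqrt{54 + 17} + 28 \right)} - 21230} = \sqrt{- 173 \left(\sqrt{54 + 17} + 28\right)^{2} - 21230} = \sqrt{- 173 \left(\sqrt{71} + 28\right)^{2} - 21230} = \sqrt{- 173 \left(28 + \sqrt{71}\right)^{2} - 21230} = \sqrt{-21230 - 173 \left(28 + \sqrt{71}\right)^{2}}$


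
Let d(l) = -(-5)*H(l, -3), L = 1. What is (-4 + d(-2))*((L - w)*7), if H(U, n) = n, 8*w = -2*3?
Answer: -931/4 ≈ -232.75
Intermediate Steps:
w = -¾ (w = (-2*3)/8 = (⅛)*(-6) = -¾ ≈ -0.75000)
d(l) = -15 (d(l) = -(-5)*(-3) = -5*3 = -15)
(-4 + d(-2))*((L - w)*7) = (-4 - 15)*((1 - 1*(-¾))*7) = -19*(1 + ¾)*7 = -133*7/4 = -19*49/4 = -931/4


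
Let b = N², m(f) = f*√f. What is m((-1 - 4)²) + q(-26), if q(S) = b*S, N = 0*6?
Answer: 125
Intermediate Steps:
N = 0
m(f) = f^(3/2)
b = 0 (b = 0² = 0)
q(S) = 0 (q(S) = 0*S = 0)
m((-1 - 4)²) + q(-26) = ((-1 - 4)²)^(3/2) + 0 = ((-5)²)^(3/2) + 0 = 25^(3/2) + 0 = 125 + 0 = 125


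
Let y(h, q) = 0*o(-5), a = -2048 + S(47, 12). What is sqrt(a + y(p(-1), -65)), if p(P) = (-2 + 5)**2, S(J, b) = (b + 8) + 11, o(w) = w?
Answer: I*sqrt(2017) ≈ 44.911*I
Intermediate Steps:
S(J, b) = 19 + b (S(J, b) = (8 + b) + 11 = 19 + b)
p(P) = 9 (p(P) = 3**2 = 9)
a = -2017 (a = -2048 + (19 + 12) = -2048 + 31 = -2017)
y(h, q) = 0 (y(h, q) = 0*(-5) = 0)
sqrt(a + y(p(-1), -65)) = sqrt(-2017 + 0) = sqrt(-2017) = I*sqrt(2017)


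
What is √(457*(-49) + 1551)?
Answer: I*√20842 ≈ 144.37*I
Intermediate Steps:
√(457*(-49) + 1551) = √(-22393 + 1551) = √(-20842) = I*√20842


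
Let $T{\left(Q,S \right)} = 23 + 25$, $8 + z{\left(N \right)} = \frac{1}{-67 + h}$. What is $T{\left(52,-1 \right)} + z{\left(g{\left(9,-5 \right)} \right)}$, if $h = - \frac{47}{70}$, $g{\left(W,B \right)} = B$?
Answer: $\frac{189410}{4737} \approx 39.985$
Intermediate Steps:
$h = - \frac{47}{70}$ ($h = \left(-47\right) \frac{1}{70} = - \frac{47}{70} \approx -0.67143$)
$z{\left(N \right)} = - \frac{37966}{4737}$ ($z{\left(N \right)} = -8 + \frac{1}{-67 - \frac{47}{70}} = -8 + \frac{1}{- \frac{4737}{70}} = -8 - \frac{70}{4737} = - \frac{37966}{4737}$)
$T{\left(Q,S \right)} = 48$
$T{\left(52,-1 \right)} + z{\left(g{\left(9,-5 \right)} \right)} = 48 - \frac{37966}{4737} = \frac{189410}{4737}$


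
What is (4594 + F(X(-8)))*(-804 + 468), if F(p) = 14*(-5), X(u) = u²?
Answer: -1520064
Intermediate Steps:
F(p) = -70
(4594 + F(X(-8)))*(-804 + 468) = (4594 - 70)*(-804 + 468) = 4524*(-336) = -1520064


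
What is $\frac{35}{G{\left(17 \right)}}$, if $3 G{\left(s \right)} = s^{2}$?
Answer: $\frac{105}{289} \approx 0.36332$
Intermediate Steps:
$G{\left(s \right)} = \frac{s^{2}}{3}$
$\frac{35}{G{\left(17 \right)}} = \frac{35}{\frac{1}{3} \cdot 17^{2}} = \frac{35}{\frac{1}{3} \cdot 289} = \frac{35}{\frac{289}{3}} = 35 \cdot \frac{3}{289} = \frac{105}{289}$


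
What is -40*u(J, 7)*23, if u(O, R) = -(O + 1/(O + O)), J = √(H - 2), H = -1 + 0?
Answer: 2300*I*√3/3 ≈ 1327.9*I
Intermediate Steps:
H = -1
J = I*√3 (J = √(-1 - 2) = √(-3) = I*√3 ≈ 1.732*I)
u(O, R) = -O - 1/(2*O) (u(O, R) = -(O + 1/(2*O)) = -O - 1/(2*O))
-40*u(J, 7)*23 = -40*(-I*√3 - (-I*√3/3)/2)*23 = -40*(-I*√3 - (-1)*I*√3/6)*23 = -40*(-I*√3 + I*√3/6)*23 = -(-100)*I*√3/3*23 = (100*I*√3/3)*23 = 2300*I*√3/3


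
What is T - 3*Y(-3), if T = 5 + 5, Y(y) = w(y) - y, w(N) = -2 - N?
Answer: -2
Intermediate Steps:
Y(y) = -2 - 2*y (Y(y) = (-2 - y) - y = -2 - 2*y)
T = 10
T - 3*Y(-3) = 10 - 3*(-2 - 2*(-3)) = 10 - 3*(-2 + 6) = 10 - 3*4 = 10 - 12 = -2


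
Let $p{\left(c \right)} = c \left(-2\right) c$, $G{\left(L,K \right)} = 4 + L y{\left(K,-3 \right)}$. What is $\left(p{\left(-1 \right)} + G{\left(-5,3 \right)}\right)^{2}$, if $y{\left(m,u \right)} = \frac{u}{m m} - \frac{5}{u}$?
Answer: $\frac{196}{9} \approx 21.778$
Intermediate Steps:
$y{\left(m,u \right)} = - \frac{5}{u} + \frac{u}{m^{2}}$ ($y{\left(m,u \right)} = \frac{u}{m^{2}} - \frac{5}{u} = - \frac{5}{u} + \frac{u}{m^{2}}$)
$G{\left(L,K \right)} = 4 + L \left(\frac{5}{3} - \frac{3}{K^{2}}\right)$ ($G{\left(L,K \right)} = 4 + L \left(- \frac{5}{-3} - \frac{3}{K^{2}}\right) = 4 + L \left(\left(-5\right) \left(- \frac{1}{3}\right) - \frac{3}{K^{2}}\right) = 4 + L \left(\frac{5}{3} - \frac{3}{K^{2}}\right)$)
$p{\left(c \right)} = - 2 c^{2}$ ($p{\left(c \right)} = - 2 c c = - 2 c^{2}$)
$\left(p{\left(-1 \right)} + G{\left(-5,3 \right)}\right)^{2} = \left(- 2 \left(-1\right)^{2} + \left(4 + \frac{5}{3} \left(-5\right) - - \frac{15}{9}\right)\right)^{2} = \left(\left(-2\right) 1 - \left(\frac{13}{3} - \frac{5}{3}\right)\right)^{2} = \left(-2 + \left(4 - \frac{25}{3} + \frac{5}{3}\right)\right)^{2} = \left(-2 - \frac{8}{3}\right)^{2} = \left(- \frac{14}{3}\right)^{2} = \frac{196}{9}$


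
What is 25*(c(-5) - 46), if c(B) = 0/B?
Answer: -1150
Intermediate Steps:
c(B) = 0
25*(c(-5) - 46) = 25*(0 - 46) = 25*(-46) = -1150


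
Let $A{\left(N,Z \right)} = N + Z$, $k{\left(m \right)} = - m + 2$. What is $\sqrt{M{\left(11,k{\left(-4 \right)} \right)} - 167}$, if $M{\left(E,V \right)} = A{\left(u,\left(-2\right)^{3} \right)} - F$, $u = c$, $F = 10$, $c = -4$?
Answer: $3 i \sqrt{21} \approx 13.748 i$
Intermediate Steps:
$u = -4$
$k{\left(m \right)} = 2 - m$
$M{\left(E,V \right)} = -22$ ($M{\left(E,V \right)} = \left(-4 + \left(-2\right)^{3}\right) - 10 = \left(-4 - 8\right) - 10 = -12 - 10 = -22$)
$\sqrt{M{\left(11,k{\left(-4 \right)} \right)} - 167} = \sqrt{-22 - 167} = \sqrt{-189} = 3 i \sqrt{21}$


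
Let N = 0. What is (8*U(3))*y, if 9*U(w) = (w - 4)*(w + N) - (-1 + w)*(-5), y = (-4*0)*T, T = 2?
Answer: 0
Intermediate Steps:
y = 0 (y = -4*0*2 = 0*2 = 0)
U(w) = -5/9 + 5*w/9 + w*(-4 + w)/9 (U(w) = ((w - 4)*(w + 0) - (-1 + w)*(-5))/9 = ((-4 + w)*w - (5 - 5*w))/9 = (w*(-4 + w) + (-5 + 5*w))/9 = (-5 + 5*w + w*(-4 + w))/9 = -5/9 + 5*w/9 + w*(-4 + w)/9)
(8*U(3))*y = (8*(-5/9 + (⅑)*3 + (⅑)*3²))*0 = (8*(-5/9 + ⅓ + (⅑)*9))*0 = (8*(-5/9 + ⅓ + 1))*0 = (8*(7/9))*0 = (56/9)*0 = 0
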